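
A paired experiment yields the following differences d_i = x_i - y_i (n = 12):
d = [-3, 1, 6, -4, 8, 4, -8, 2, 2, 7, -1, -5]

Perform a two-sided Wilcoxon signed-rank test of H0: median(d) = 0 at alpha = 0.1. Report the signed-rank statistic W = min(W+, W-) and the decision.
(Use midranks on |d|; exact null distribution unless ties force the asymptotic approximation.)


Step 1: Drop any zero differences (none here) and take |d_i|.
|d| = [3, 1, 6, 4, 8, 4, 8, 2, 2, 7, 1, 5]
Step 2: Midrank |d_i| (ties get averaged ranks).
ranks: |3|->5, |1|->1.5, |6|->9, |4|->6.5, |8|->11.5, |4|->6.5, |8|->11.5, |2|->3.5, |2|->3.5, |7|->10, |1|->1.5, |5|->8
Step 3: Attach original signs; sum ranks with positive sign and with negative sign.
W+ = 1.5 + 9 + 11.5 + 6.5 + 3.5 + 3.5 + 10 = 45.5
W- = 5 + 6.5 + 11.5 + 1.5 + 8 = 32.5
(Check: W+ + W- = 78 should equal n(n+1)/2 = 78.)
Step 4: Test statistic W = min(W+, W-) = 32.5.
Step 5: Ties in |d|, so use the tie-corrected normal approximation.
        E[W] = n(n+1)/4 = 12*13/4 = 39.
        Tie groups: |d|=1 (t=2), |d|=2 (t=2), |d|=4 (t=2), |d|=8 (t=2); sum(t^3 - t) = 24.
        Var[W] = n(n+1)(2n+1)/24 - sum(t^3-t)/48 = 3900/24 - 24/48 = 162.
        z = (W - E[W]) / sqrt(Var[W]) = (32.5 - 39) / 12.7279 = -0.5107.
        Two-sided p = 2*Phi(z) = 0.609569.
Step 6: alpha = 0.1. fail to reject H0.

W+ = 45.5, W- = 32.5, W = min = 32.5, p = 0.609569, fail to reject H0.


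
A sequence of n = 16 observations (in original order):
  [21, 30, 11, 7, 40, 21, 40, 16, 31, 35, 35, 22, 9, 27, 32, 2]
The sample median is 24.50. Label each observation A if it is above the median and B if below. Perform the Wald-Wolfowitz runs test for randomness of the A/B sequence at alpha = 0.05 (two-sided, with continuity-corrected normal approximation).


Step 1: Compute median = 24.50; label A = above, B = below.
Labels in order: BABBABABAAABBAAB  (n_A = 8, n_B = 8)
Step 2: Count runs R = 11.
Step 3: Under H0 (random ordering), E[R] = 2*n_A*n_B/(n_A+n_B) + 1 = 2*8*8/16 + 1 = 9.0000.
        Var[R] = 2*n_A*n_B*(2*n_A*n_B - n_A - n_B) / ((n_A+n_B)^2 * (n_A+n_B-1)) = 14336/3840 = 3.7333.
        SD[R] = 1.9322.
Step 4: Continuity-corrected z = (R - 0.5 - E[R]) / SD[R] = (11 - 0.5 - 9.0000) / 1.9322 = 0.7763.
Step 5: Two-sided p-value via normal approximation = 2*(1 - Phi(|z|)) = 0.437558.
Step 6: alpha = 0.05. fail to reject H0.

R = 11, z = 0.7763, p = 0.437558, fail to reject H0.


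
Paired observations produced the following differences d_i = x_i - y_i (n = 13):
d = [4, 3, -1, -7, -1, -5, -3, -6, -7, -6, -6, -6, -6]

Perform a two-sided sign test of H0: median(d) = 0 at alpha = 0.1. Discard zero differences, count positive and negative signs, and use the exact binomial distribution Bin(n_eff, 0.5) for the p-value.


Step 1: Discard zero differences. Original n = 13; n_eff = number of nonzero differences = 13.
Nonzero differences (with sign): +4, +3, -1, -7, -1, -5, -3, -6, -7, -6, -6, -6, -6
Step 2: Count signs: positive = 2, negative = 11.
Step 3: Under H0: P(positive) = 0.5, so the number of positives S ~ Bin(13, 0.5).
Step 4: Two-sided exact p-value = sum of Bin(13,0.5) probabilities at or below the observed probability = 0.022461.
Step 5: alpha = 0.1. reject H0.

n_eff = 13, pos = 2, neg = 11, p = 0.022461, reject H0.


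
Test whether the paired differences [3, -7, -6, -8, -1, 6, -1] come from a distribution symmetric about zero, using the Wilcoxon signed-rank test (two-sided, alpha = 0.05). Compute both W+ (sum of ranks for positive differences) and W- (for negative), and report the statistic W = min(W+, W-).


Step 1: Drop any zero differences (none here) and take |d_i|.
|d| = [3, 7, 6, 8, 1, 6, 1]
Step 2: Midrank |d_i| (ties get averaged ranks).
ranks: |3|->3, |7|->6, |6|->4.5, |8|->7, |1|->1.5, |6|->4.5, |1|->1.5
Step 3: Attach original signs; sum ranks with positive sign and with negative sign.
W+ = 3 + 4.5 = 7.5
W- = 6 + 4.5 + 7 + 1.5 + 1.5 = 20.5
(Check: W+ + W- = 28 should equal n(n+1)/2 = 28.)
Step 4: Test statistic W = min(W+, W-) = 7.5.
Step 5: Ties in |d|, so use the tie-corrected normal approximation.
        E[W] = n(n+1)/4 = 7*8/4 = 14.
        Tie groups: |d|=1 (t=2), |d|=6 (t=2); sum(t^3 - t) = 12.
        Var[W] = n(n+1)(2n+1)/24 - sum(t^3-t)/48 = 840/24 - 12/48 = 34.75.
        z = (W - E[W]) / sqrt(Var[W]) = (7.5 - 14) / 5.8949 = -1.1026.
        Two-sided p = 2*Phi(z) = 0.270181.
Step 6: alpha = 0.05. fail to reject H0.

W+ = 7.5, W- = 20.5, W = min = 7.5, p = 0.270181, fail to reject H0.


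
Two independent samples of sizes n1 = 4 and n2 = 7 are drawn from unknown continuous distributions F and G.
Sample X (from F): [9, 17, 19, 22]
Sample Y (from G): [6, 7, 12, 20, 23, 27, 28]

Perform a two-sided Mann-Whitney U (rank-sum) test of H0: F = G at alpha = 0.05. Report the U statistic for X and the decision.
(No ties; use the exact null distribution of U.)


Step 1: Combine and sort all 11 observations; assign midranks.
sorted (value, group): (6,Y), (7,Y), (9,X), (12,Y), (17,X), (19,X), (20,Y), (22,X), (23,Y), (27,Y), (28,Y)
ranks: 6->1, 7->2, 9->3, 12->4, 17->5, 19->6, 20->7, 22->8, 23->9, 27->10, 28->11
Step 2: Rank sum for X: R1 = 3 + 5 + 6 + 8 = 22.
Step 3: U_X = R1 - n1(n1+1)/2 = 22 - 4*5/2 = 22 - 10 = 12.
       U_Y = n1*n2 - U_X = 28 - 12 = 16.
Step 4: No ties, so the exact null distribution of U (based on enumerating the C(11,4) = 330 equally likely rank assignments) gives the two-sided p-value.
Step 5: p-value = 0.787879; compare to alpha = 0.05. fail to reject H0.

U_X = 12, p = 0.787879, fail to reject H0 at alpha = 0.05.


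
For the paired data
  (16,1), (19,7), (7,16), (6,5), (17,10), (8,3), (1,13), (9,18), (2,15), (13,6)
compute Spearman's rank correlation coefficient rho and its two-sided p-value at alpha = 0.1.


Step 1: Rank x and y separately (midranks; no ties here).
rank(x): 16->8, 19->10, 7->4, 6->3, 17->9, 8->5, 1->1, 9->6, 2->2, 13->7
rank(y): 1->1, 7->5, 16->9, 5->3, 10->6, 3->2, 13->7, 18->10, 15->8, 6->4
Step 2: d_i = R_x(i) - R_y(i); compute d_i^2.
  (8-1)^2=49, (10-5)^2=25, (4-9)^2=25, (3-3)^2=0, (9-6)^2=9, (5-2)^2=9, (1-7)^2=36, (6-10)^2=16, (2-8)^2=36, (7-4)^2=9
sum(d^2) = 214.
Step 3: rho = 1 - 6*214 / (10*(10^2 - 1)) = 1 - 1284/990 = -0.296970.
Step 4: Under H0, t = rho * sqrt((n-2)/(1-rho^2)) = -0.8796 ~ t(8).
Step 5: Two-sided p-value from the t-distribution with 8 df = 0.404702.
Step 6: alpha = 0.1. fail to reject H0.

rho = -0.2970, p = 0.404702, fail to reject H0 at alpha = 0.1.


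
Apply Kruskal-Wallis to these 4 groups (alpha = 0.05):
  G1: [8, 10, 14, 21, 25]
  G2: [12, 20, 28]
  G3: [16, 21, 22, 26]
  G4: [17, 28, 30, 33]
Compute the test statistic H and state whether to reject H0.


Step 1: Combine all N = 16 observations and assign midranks.
sorted (value, group, rank): (8,G1,1), (10,G1,2), (12,G2,3), (14,G1,4), (16,G3,5), (17,G4,6), (20,G2,7), (21,G1,8.5), (21,G3,8.5), (22,G3,10), (25,G1,11), (26,G3,12), (28,G2,13.5), (28,G4,13.5), (30,G4,15), (33,G4,16)
Step 2: Sum ranks within each group.
R_1 = 26.5 (n_1 = 5)
R_2 = 23.5 (n_2 = 3)
R_3 = 35.5 (n_3 = 4)
R_4 = 50.5 (n_4 = 4)
Step 3: H = 12/(N(N+1)) * sum(R_i^2/n_i) - 3(N+1)
     = 12/(16*17) * (26.5^2/5 + 23.5^2/3 + 35.5^2/4 + 50.5^2/4) - 3*17
     = 0.044118 * 1277.16 - 51
     = 5.345221.
Step 4: Ties present; correction factor C = 1 - 12/(16^3 - 16) = 0.997059. Corrected H = 5.345221 / 0.997059 = 5.360988.
Step 5: Under H0, H ~ chi^2(3); p-value = 0.147194.
Step 6: alpha = 0.05. fail to reject H0.

H = 5.3610, df = 3, p = 0.147194, fail to reject H0.


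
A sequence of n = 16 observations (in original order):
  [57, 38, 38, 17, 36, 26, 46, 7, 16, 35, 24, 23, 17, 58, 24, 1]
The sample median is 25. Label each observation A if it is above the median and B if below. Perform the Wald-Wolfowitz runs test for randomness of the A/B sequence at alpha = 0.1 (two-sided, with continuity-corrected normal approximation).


Step 1: Compute median = 25; label A = above, B = below.
Labels in order: AAABAAABBABBBABB  (n_A = 8, n_B = 8)
Step 2: Count runs R = 8.
Step 3: Under H0 (random ordering), E[R] = 2*n_A*n_B/(n_A+n_B) + 1 = 2*8*8/16 + 1 = 9.0000.
        Var[R] = 2*n_A*n_B*(2*n_A*n_B - n_A - n_B) / ((n_A+n_B)^2 * (n_A+n_B-1)) = 14336/3840 = 3.7333.
        SD[R] = 1.9322.
Step 4: Continuity-corrected z = (R + 0.5 - E[R]) / SD[R] = (8 + 0.5 - 9.0000) / 1.9322 = -0.2588.
Step 5: Two-sided p-value via normal approximation = 2*(1 - Phi(|z|)) = 0.795809.
Step 6: alpha = 0.1. fail to reject H0.

R = 8, z = -0.2588, p = 0.795809, fail to reject H0.


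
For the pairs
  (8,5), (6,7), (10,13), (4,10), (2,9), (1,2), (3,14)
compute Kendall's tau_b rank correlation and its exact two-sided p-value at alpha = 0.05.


Step 1: Enumerate the 21 unordered pairs (i,j) with i<j and classify each by sign(x_j-x_i) * sign(y_j-y_i).
  (1,2):dx=-2,dy=+2->D; (1,3):dx=+2,dy=+8->C; (1,4):dx=-4,dy=+5->D; (1,5):dx=-6,dy=+4->D
  (1,6):dx=-7,dy=-3->C; (1,7):dx=-5,dy=+9->D; (2,3):dx=+4,dy=+6->C; (2,4):dx=-2,dy=+3->D
  (2,5):dx=-4,dy=+2->D; (2,6):dx=-5,dy=-5->C; (2,7):dx=-3,dy=+7->D; (3,4):dx=-6,dy=-3->C
  (3,5):dx=-8,dy=-4->C; (3,6):dx=-9,dy=-11->C; (3,7):dx=-7,dy=+1->D; (4,5):dx=-2,dy=-1->C
  (4,6):dx=-3,dy=-8->C; (4,7):dx=-1,dy=+4->D; (5,6):dx=-1,dy=-7->C; (5,7):dx=+1,dy=+5->C
  (6,7):dx=+2,dy=+12->C
Step 2: C = 12, D = 9, total pairs = 21.
Step 3: tau = (C - D)/(n(n-1)/2) = (12 - 9)/21 = 0.142857.
Step 4: Exact two-sided p-value (enumerate n! = 5040 permutations of y under H0): p = 0.772619.
Step 5: alpha = 0.05. fail to reject H0.

tau_b = 0.1429 (C=12, D=9), p = 0.772619, fail to reject H0.


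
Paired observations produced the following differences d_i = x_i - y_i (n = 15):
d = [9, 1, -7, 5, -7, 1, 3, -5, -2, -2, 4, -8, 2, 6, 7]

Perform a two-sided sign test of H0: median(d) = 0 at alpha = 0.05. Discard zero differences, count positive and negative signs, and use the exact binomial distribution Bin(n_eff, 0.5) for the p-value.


Step 1: Discard zero differences. Original n = 15; n_eff = number of nonzero differences = 15.
Nonzero differences (with sign): +9, +1, -7, +5, -7, +1, +3, -5, -2, -2, +4, -8, +2, +6, +7
Step 2: Count signs: positive = 9, negative = 6.
Step 3: Under H0: P(positive) = 0.5, so the number of positives S ~ Bin(15, 0.5).
Step 4: Two-sided exact p-value = sum of Bin(15,0.5) probabilities at or below the observed probability = 0.607239.
Step 5: alpha = 0.05. fail to reject H0.

n_eff = 15, pos = 9, neg = 6, p = 0.607239, fail to reject H0.


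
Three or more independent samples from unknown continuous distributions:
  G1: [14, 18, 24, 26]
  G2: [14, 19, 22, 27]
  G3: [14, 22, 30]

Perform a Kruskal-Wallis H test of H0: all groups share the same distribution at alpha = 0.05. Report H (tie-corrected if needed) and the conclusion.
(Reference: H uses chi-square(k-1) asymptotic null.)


Step 1: Combine all N = 11 observations and assign midranks.
sorted (value, group, rank): (14,G1,2), (14,G2,2), (14,G3,2), (18,G1,4), (19,G2,5), (22,G2,6.5), (22,G3,6.5), (24,G1,8), (26,G1,9), (27,G2,10), (30,G3,11)
Step 2: Sum ranks within each group.
R_1 = 23 (n_1 = 4)
R_2 = 23.5 (n_2 = 4)
R_3 = 19.5 (n_3 = 3)
Step 3: H = 12/(N(N+1)) * sum(R_i^2/n_i) - 3(N+1)
     = 12/(11*12) * (23^2/4 + 23.5^2/4 + 19.5^2/3) - 3*12
     = 0.090909 * 397.062 - 36
     = 0.096591.
Step 4: Ties present; correction factor C = 1 - 30/(11^3 - 11) = 0.977273. Corrected H = 0.096591 / 0.977273 = 0.098837.
Step 5: Under H0, H ~ chi^2(2); p-value = 0.951783.
Step 6: alpha = 0.05. fail to reject H0.

H = 0.0988, df = 2, p = 0.951783, fail to reject H0.


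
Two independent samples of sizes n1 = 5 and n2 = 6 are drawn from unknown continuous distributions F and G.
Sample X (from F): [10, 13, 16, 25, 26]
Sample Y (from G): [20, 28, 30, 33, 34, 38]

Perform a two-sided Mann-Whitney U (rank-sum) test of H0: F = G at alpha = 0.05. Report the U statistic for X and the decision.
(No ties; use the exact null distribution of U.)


Step 1: Combine and sort all 11 observations; assign midranks.
sorted (value, group): (10,X), (13,X), (16,X), (20,Y), (25,X), (26,X), (28,Y), (30,Y), (33,Y), (34,Y), (38,Y)
ranks: 10->1, 13->2, 16->3, 20->4, 25->5, 26->6, 28->7, 30->8, 33->9, 34->10, 38->11
Step 2: Rank sum for X: R1 = 1 + 2 + 3 + 5 + 6 = 17.
Step 3: U_X = R1 - n1(n1+1)/2 = 17 - 5*6/2 = 17 - 15 = 2.
       U_Y = n1*n2 - U_X = 30 - 2 = 28.
Step 4: No ties, so the exact null distribution of U (based on enumerating the C(11,5) = 462 equally likely rank assignments) gives the two-sided p-value.
Step 5: p-value = 0.017316; compare to alpha = 0.05. reject H0.

U_X = 2, p = 0.017316, reject H0 at alpha = 0.05.


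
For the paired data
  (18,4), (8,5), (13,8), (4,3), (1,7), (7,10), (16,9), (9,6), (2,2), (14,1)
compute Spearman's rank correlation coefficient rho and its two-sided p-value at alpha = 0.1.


Step 1: Rank x and y separately (midranks; no ties here).
rank(x): 18->10, 8->5, 13->7, 4->3, 1->1, 7->4, 16->9, 9->6, 2->2, 14->8
rank(y): 4->4, 5->5, 8->8, 3->3, 7->7, 10->10, 9->9, 6->6, 2->2, 1->1
Step 2: d_i = R_x(i) - R_y(i); compute d_i^2.
  (10-4)^2=36, (5-5)^2=0, (7-8)^2=1, (3-3)^2=0, (1-7)^2=36, (4-10)^2=36, (9-9)^2=0, (6-6)^2=0, (2-2)^2=0, (8-1)^2=49
sum(d^2) = 158.
Step 3: rho = 1 - 6*158 / (10*(10^2 - 1)) = 1 - 948/990 = 0.042424.
Step 4: Under H0, t = rho * sqrt((n-2)/(1-rho^2)) = 0.1201 ~ t(8).
Step 5: Two-sided p-value from the t-distribution with 8 df = 0.907364.
Step 6: alpha = 0.1. fail to reject H0.

rho = 0.0424, p = 0.907364, fail to reject H0 at alpha = 0.1.


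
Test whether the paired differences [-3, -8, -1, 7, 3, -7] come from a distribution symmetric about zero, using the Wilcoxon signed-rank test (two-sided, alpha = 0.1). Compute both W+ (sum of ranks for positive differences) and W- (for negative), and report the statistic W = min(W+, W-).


Step 1: Drop any zero differences (none here) and take |d_i|.
|d| = [3, 8, 1, 7, 3, 7]
Step 2: Midrank |d_i| (ties get averaged ranks).
ranks: |3|->2.5, |8|->6, |1|->1, |7|->4.5, |3|->2.5, |7|->4.5
Step 3: Attach original signs; sum ranks with positive sign and with negative sign.
W+ = 4.5 + 2.5 = 7
W- = 2.5 + 6 + 1 + 4.5 = 14
(Check: W+ + W- = 21 should equal n(n+1)/2 = 21.)
Step 4: Test statistic W = min(W+, W-) = 7.
Step 5: Ties in |d|, so use the tie-corrected normal approximation.
        E[W] = n(n+1)/4 = 6*7/4 = 10.5.
        Tie groups: |d|=3 (t=2), |d|=7 (t=2); sum(t^3 - t) = 12.
        Var[W] = n(n+1)(2n+1)/24 - sum(t^3-t)/48 = 546/24 - 12/48 = 22.5.
        z = (W - E[W]) / sqrt(Var[W]) = (7 - 10.5) / 4.7434 = -0.7379.
        Two-sided p = 2*Phi(z) = 0.460597.
Step 6: alpha = 0.1. fail to reject H0.

W+ = 7, W- = 14, W = min = 7, p = 0.460597, fail to reject H0.


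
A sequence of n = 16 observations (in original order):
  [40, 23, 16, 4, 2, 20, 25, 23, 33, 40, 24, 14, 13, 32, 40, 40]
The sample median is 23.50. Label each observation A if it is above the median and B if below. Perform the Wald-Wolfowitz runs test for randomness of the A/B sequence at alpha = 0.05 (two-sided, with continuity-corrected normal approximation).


Step 1: Compute median = 23.50; label A = above, B = below.
Labels in order: ABBBBBABAAABBAAA  (n_A = 8, n_B = 8)
Step 2: Count runs R = 7.
Step 3: Under H0 (random ordering), E[R] = 2*n_A*n_B/(n_A+n_B) + 1 = 2*8*8/16 + 1 = 9.0000.
        Var[R] = 2*n_A*n_B*(2*n_A*n_B - n_A - n_B) / ((n_A+n_B)^2 * (n_A+n_B-1)) = 14336/3840 = 3.7333.
        SD[R] = 1.9322.
Step 4: Continuity-corrected z = (R + 0.5 - E[R]) / SD[R] = (7 + 0.5 - 9.0000) / 1.9322 = -0.7763.
Step 5: Two-sided p-value via normal approximation = 2*(1 - Phi(|z|)) = 0.437558.
Step 6: alpha = 0.05. fail to reject H0.

R = 7, z = -0.7763, p = 0.437558, fail to reject H0.


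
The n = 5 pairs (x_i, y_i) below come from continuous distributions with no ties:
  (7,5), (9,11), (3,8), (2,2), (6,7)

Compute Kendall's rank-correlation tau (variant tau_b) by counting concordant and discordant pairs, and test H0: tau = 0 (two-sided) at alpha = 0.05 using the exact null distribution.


Step 1: Enumerate the 10 unordered pairs (i,j) with i<j and classify each by sign(x_j-x_i) * sign(y_j-y_i).
  (1,2):dx=+2,dy=+6->C; (1,3):dx=-4,dy=+3->D; (1,4):dx=-5,dy=-3->C; (1,5):dx=-1,dy=+2->D
  (2,3):dx=-6,dy=-3->C; (2,4):dx=-7,dy=-9->C; (2,5):dx=-3,dy=-4->C; (3,4):dx=-1,dy=-6->C
  (3,5):dx=+3,dy=-1->D; (4,5):dx=+4,dy=+5->C
Step 2: C = 7, D = 3, total pairs = 10.
Step 3: tau = (C - D)/(n(n-1)/2) = (7 - 3)/10 = 0.400000.
Step 4: Exact two-sided p-value (enumerate n! = 120 permutations of y under H0): p = 0.483333.
Step 5: alpha = 0.05. fail to reject H0.

tau_b = 0.4000 (C=7, D=3), p = 0.483333, fail to reject H0.


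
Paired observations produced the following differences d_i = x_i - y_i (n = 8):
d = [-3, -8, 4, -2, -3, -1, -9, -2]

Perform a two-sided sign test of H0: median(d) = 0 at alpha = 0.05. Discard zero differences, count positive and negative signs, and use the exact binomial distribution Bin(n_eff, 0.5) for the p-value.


Step 1: Discard zero differences. Original n = 8; n_eff = number of nonzero differences = 8.
Nonzero differences (with sign): -3, -8, +4, -2, -3, -1, -9, -2
Step 2: Count signs: positive = 1, negative = 7.
Step 3: Under H0: P(positive) = 0.5, so the number of positives S ~ Bin(8, 0.5).
Step 4: Two-sided exact p-value = sum of Bin(8,0.5) probabilities at or below the observed probability = 0.070312.
Step 5: alpha = 0.05. fail to reject H0.

n_eff = 8, pos = 1, neg = 7, p = 0.070312, fail to reject H0.


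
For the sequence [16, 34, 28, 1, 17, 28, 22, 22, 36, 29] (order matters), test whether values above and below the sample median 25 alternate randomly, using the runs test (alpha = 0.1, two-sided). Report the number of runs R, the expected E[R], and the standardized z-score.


Step 1: Compute median = 25; label A = above, B = below.
Labels in order: BAABBABBAA  (n_A = 5, n_B = 5)
Step 2: Count runs R = 6.
Step 3: Under H0 (random ordering), E[R] = 2*n_A*n_B/(n_A+n_B) + 1 = 2*5*5/10 + 1 = 6.0000.
        Var[R] = 2*n_A*n_B*(2*n_A*n_B - n_A - n_B) / ((n_A+n_B)^2 * (n_A+n_B-1)) = 2000/900 = 2.2222.
        SD[R] = 1.4907.
Step 4: R = E[R], so z = 0 with no continuity correction.
Step 5: Two-sided p-value via normal approximation = 2*(1 - Phi(|z|)) = 1.000000.
Step 6: alpha = 0.1. fail to reject H0.

R = 6, z = 0.0000, p = 1.000000, fail to reject H0.


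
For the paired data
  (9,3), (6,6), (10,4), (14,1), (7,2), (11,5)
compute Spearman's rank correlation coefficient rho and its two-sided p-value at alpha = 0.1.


Step 1: Rank x and y separately (midranks; no ties here).
rank(x): 9->3, 6->1, 10->4, 14->6, 7->2, 11->5
rank(y): 3->3, 6->6, 4->4, 1->1, 2->2, 5->5
Step 2: d_i = R_x(i) - R_y(i); compute d_i^2.
  (3-3)^2=0, (1-6)^2=25, (4-4)^2=0, (6-1)^2=25, (2-2)^2=0, (5-5)^2=0
sum(d^2) = 50.
Step 3: rho = 1 - 6*50 / (6*(6^2 - 1)) = 1 - 300/210 = -0.428571.
Step 4: Under H0, t = rho * sqrt((n-2)/(1-rho^2)) = -0.9487 ~ t(4).
Step 5: Two-sided p-value from the t-distribution with 4 df = 0.396501.
Step 6: alpha = 0.1. fail to reject H0.

rho = -0.4286, p = 0.396501, fail to reject H0 at alpha = 0.1.


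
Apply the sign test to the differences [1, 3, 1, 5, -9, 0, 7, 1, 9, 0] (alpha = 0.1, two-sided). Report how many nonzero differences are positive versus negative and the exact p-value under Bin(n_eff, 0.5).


Step 1: Discard zero differences. Original n = 10; n_eff = number of nonzero differences = 8.
Nonzero differences (with sign): +1, +3, +1, +5, -9, +7, +1, +9
Step 2: Count signs: positive = 7, negative = 1.
Step 3: Under H0: P(positive) = 0.5, so the number of positives S ~ Bin(8, 0.5).
Step 4: Two-sided exact p-value = sum of Bin(8,0.5) probabilities at or below the observed probability = 0.070312.
Step 5: alpha = 0.1. reject H0.

n_eff = 8, pos = 7, neg = 1, p = 0.070312, reject H0.


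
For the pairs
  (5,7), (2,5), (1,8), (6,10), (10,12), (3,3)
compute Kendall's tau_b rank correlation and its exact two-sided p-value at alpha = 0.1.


Step 1: Enumerate the 15 unordered pairs (i,j) with i<j and classify each by sign(x_j-x_i) * sign(y_j-y_i).
  (1,2):dx=-3,dy=-2->C; (1,3):dx=-4,dy=+1->D; (1,4):dx=+1,dy=+3->C; (1,5):dx=+5,dy=+5->C
  (1,6):dx=-2,dy=-4->C; (2,3):dx=-1,dy=+3->D; (2,4):dx=+4,dy=+5->C; (2,5):dx=+8,dy=+7->C
  (2,6):dx=+1,dy=-2->D; (3,4):dx=+5,dy=+2->C; (3,5):dx=+9,dy=+4->C; (3,6):dx=+2,dy=-5->D
  (4,5):dx=+4,dy=+2->C; (4,6):dx=-3,dy=-7->C; (5,6):dx=-7,dy=-9->C
Step 2: C = 11, D = 4, total pairs = 15.
Step 3: tau = (C - D)/(n(n-1)/2) = (11 - 4)/15 = 0.466667.
Step 4: Exact two-sided p-value (enumerate n! = 720 permutations of y under H0): p = 0.272222.
Step 5: alpha = 0.1. fail to reject H0.

tau_b = 0.4667 (C=11, D=4), p = 0.272222, fail to reject H0.


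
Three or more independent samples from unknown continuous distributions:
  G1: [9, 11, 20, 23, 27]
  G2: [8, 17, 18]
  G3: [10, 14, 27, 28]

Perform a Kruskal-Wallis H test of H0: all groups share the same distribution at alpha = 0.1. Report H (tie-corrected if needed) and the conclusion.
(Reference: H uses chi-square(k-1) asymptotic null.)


Step 1: Combine all N = 12 observations and assign midranks.
sorted (value, group, rank): (8,G2,1), (9,G1,2), (10,G3,3), (11,G1,4), (14,G3,5), (17,G2,6), (18,G2,7), (20,G1,8), (23,G1,9), (27,G1,10.5), (27,G3,10.5), (28,G3,12)
Step 2: Sum ranks within each group.
R_1 = 33.5 (n_1 = 5)
R_2 = 14 (n_2 = 3)
R_3 = 30.5 (n_3 = 4)
Step 3: H = 12/(N(N+1)) * sum(R_i^2/n_i) - 3(N+1)
     = 12/(12*13) * (33.5^2/5 + 14^2/3 + 30.5^2/4) - 3*13
     = 0.076923 * 522.346 - 39
     = 1.180449.
Step 4: Ties present; correction factor C = 1 - 6/(12^3 - 12) = 0.996503. Corrected H = 1.180449 / 0.996503 = 1.184591.
Step 5: Under H0, H ~ chi^2(2); p-value = 0.553056.
Step 6: alpha = 0.1. fail to reject H0.

H = 1.1846, df = 2, p = 0.553056, fail to reject H0.


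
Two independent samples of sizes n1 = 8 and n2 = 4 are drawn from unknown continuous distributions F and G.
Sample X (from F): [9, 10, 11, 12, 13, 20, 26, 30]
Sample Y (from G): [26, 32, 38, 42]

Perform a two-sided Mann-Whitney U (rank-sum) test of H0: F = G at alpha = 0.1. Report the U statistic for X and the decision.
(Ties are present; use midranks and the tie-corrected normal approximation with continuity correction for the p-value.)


Step 1: Combine and sort all 12 observations; assign midranks.
sorted (value, group): (9,X), (10,X), (11,X), (12,X), (13,X), (20,X), (26,X), (26,Y), (30,X), (32,Y), (38,Y), (42,Y)
ranks: 9->1, 10->2, 11->3, 12->4, 13->5, 20->6, 26->7.5, 26->7.5, 30->9, 32->10, 38->11, 42->12
Step 2: Rank sum for X: R1 = 1 + 2 + 3 + 4 + 5 + 6 + 7.5 + 9 = 37.5.
Step 3: U_X = R1 - n1(n1+1)/2 = 37.5 - 8*9/2 = 37.5 - 36 = 1.5.
       U_Y = n1*n2 - U_X = 32 - 1.5 = 30.5.
Step 4: Ties are present, so use the tie-corrected normal approximation (with continuity correction) for the p-value.
Step 5: p-value = 0.017221; compare to alpha = 0.1. reject H0.

U_X = 1.5, p = 0.017221, reject H0 at alpha = 0.1.


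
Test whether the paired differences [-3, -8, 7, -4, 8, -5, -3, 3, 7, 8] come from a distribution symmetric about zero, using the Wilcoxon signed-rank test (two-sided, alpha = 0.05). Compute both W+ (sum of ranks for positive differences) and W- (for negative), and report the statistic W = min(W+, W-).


Step 1: Drop any zero differences (none here) and take |d_i|.
|d| = [3, 8, 7, 4, 8, 5, 3, 3, 7, 8]
Step 2: Midrank |d_i| (ties get averaged ranks).
ranks: |3|->2, |8|->9, |7|->6.5, |4|->4, |8|->9, |5|->5, |3|->2, |3|->2, |7|->6.5, |8|->9
Step 3: Attach original signs; sum ranks with positive sign and with negative sign.
W+ = 6.5 + 9 + 2 + 6.5 + 9 = 33
W- = 2 + 9 + 4 + 5 + 2 = 22
(Check: W+ + W- = 55 should equal n(n+1)/2 = 55.)
Step 4: Test statistic W = min(W+, W-) = 22.
Step 5: Ties in |d|, so use the tie-corrected normal approximation.
        E[W] = n(n+1)/4 = 10*11/4 = 27.5.
        Tie groups: |d|=3 (t=3), |d|=7 (t=2), |d|=8 (t=3); sum(t^3 - t) = 54.
        Var[W] = n(n+1)(2n+1)/24 - sum(t^3-t)/48 = 2310/24 - 54/48 = 95.125.
        z = (W - E[W]) / sqrt(Var[W]) = (22 - 27.5) / 9.7532 = -0.5639.
        Two-sided p = 2*Phi(z) = 0.572810.
Step 6: alpha = 0.05. fail to reject H0.

W+ = 33, W- = 22, W = min = 22, p = 0.572810, fail to reject H0.


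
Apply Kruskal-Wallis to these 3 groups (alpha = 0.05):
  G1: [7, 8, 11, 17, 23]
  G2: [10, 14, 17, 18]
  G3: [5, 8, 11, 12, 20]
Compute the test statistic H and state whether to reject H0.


Step 1: Combine all N = 14 observations and assign midranks.
sorted (value, group, rank): (5,G3,1), (7,G1,2), (8,G1,3.5), (8,G3,3.5), (10,G2,5), (11,G1,6.5), (11,G3,6.5), (12,G3,8), (14,G2,9), (17,G1,10.5), (17,G2,10.5), (18,G2,12), (20,G3,13), (23,G1,14)
Step 2: Sum ranks within each group.
R_1 = 36.5 (n_1 = 5)
R_2 = 36.5 (n_2 = 4)
R_3 = 32 (n_3 = 5)
Step 3: H = 12/(N(N+1)) * sum(R_i^2/n_i) - 3(N+1)
     = 12/(14*15) * (36.5^2/5 + 36.5^2/4 + 32^2/5) - 3*15
     = 0.057143 * 804.312 - 45
     = 0.960714.
Step 4: Ties present; correction factor C = 1 - 18/(14^3 - 14) = 0.993407. Corrected H = 0.960714 / 0.993407 = 0.967091.
Step 5: Under H0, H ~ chi^2(2); p-value = 0.616593.
Step 6: alpha = 0.05. fail to reject H0.

H = 0.9671, df = 2, p = 0.616593, fail to reject H0.


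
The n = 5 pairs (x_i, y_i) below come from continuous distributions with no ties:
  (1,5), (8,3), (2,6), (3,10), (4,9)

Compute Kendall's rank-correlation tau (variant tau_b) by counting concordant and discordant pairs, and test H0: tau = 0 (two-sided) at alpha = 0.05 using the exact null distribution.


Step 1: Enumerate the 10 unordered pairs (i,j) with i<j and classify each by sign(x_j-x_i) * sign(y_j-y_i).
  (1,2):dx=+7,dy=-2->D; (1,3):dx=+1,dy=+1->C; (1,4):dx=+2,dy=+5->C; (1,5):dx=+3,dy=+4->C
  (2,3):dx=-6,dy=+3->D; (2,4):dx=-5,dy=+7->D; (2,5):dx=-4,dy=+6->D; (3,4):dx=+1,dy=+4->C
  (3,5):dx=+2,dy=+3->C; (4,5):dx=+1,dy=-1->D
Step 2: C = 5, D = 5, total pairs = 10.
Step 3: tau = (C - D)/(n(n-1)/2) = (5 - 5)/10 = 0.000000.
Step 4: Exact two-sided p-value (enumerate n! = 120 permutations of y under H0): p = 1.000000.
Step 5: alpha = 0.05. fail to reject H0.

tau_b = 0.0000 (C=5, D=5), p = 1.000000, fail to reject H0.


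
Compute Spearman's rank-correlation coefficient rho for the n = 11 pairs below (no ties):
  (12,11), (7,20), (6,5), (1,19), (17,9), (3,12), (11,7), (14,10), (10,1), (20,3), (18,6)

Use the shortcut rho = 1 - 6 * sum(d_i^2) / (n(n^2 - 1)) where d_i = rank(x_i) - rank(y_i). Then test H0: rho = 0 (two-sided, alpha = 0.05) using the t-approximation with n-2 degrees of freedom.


Step 1: Rank x and y separately (midranks; no ties here).
rank(x): 12->7, 7->4, 6->3, 1->1, 17->9, 3->2, 11->6, 14->8, 10->5, 20->11, 18->10
rank(y): 11->8, 20->11, 5->3, 19->10, 9->6, 12->9, 7->5, 10->7, 1->1, 3->2, 6->4
Step 2: d_i = R_x(i) - R_y(i); compute d_i^2.
  (7-8)^2=1, (4-11)^2=49, (3-3)^2=0, (1-10)^2=81, (9-6)^2=9, (2-9)^2=49, (6-5)^2=1, (8-7)^2=1, (5-1)^2=16, (11-2)^2=81, (10-4)^2=36
sum(d^2) = 324.
Step 3: rho = 1 - 6*324 / (11*(11^2 - 1)) = 1 - 1944/1320 = -0.472727.
Step 4: Under H0, t = rho * sqrt((n-2)/(1-rho^2)) = -1.6094 ~ t(9).
Step 5: Two-sided p-value from the t-distribution with 9 df = 0.141999.
Step 6: alpha = 0.05. fail to reject H0.

rho = -0.4727, p = 0.141999, fail to reject H0 at alpha = 0.05.


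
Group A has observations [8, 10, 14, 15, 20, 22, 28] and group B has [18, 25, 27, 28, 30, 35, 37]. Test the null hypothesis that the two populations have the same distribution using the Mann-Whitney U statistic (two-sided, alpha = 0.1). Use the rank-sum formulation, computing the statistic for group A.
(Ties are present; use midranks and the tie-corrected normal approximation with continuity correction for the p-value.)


Step 1: Combine and sort all 14 observations; assign midranks.
sorted (value, group): (8,X), (10,X), (14,X), (15,X), (18,Y), (20,X), (22,X), (25,Y), (27,Y), (28,X), (28,Y), (30,Y), (35,Y), (37,Y)
ranks: 8->1, 10->2, 14->3, 15->4, 18->5, 20->6, 22->7, 25->8, 27->9, 28->10.5, 28->10.5, 30->12, 35->13, 37->14
Step 2: Rank sum for X: R1 = 1 + 2 + 3 + 4 + 6 + 7 + 10.5 = 33.5.
Step 3: U_X = R1 - n1(n1+1)/2 = 33.5 - 7*8/2 = 33.5 - 28 = 5.5.
       U_Y = n1*n2 - U_X = 49 - 5.5 = 43.5.
Step 4: Ties are present, so use the tie-corrected normal approximation (with continuity correction) for the p-value.
Step 5: p-value = 0.017960; compare to alpha = 0.1. reject H0.

U_X = 5.5, p = 0.017960, reject H0 at alpha = 0.1.


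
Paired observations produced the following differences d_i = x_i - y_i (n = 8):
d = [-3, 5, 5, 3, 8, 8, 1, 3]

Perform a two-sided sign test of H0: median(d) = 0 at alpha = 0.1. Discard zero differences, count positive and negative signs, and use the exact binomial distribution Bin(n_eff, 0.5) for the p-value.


Step 1: Discard zero differences. Original n = 8; n_eff = number of nonzero differences = 8.
Nonzero differences (with sign): -3, +5, +5, +3, +8, +8, +1, +3
Step 2: Count signs: positive = 7, negative = 1.
Step 3: Under H0: P(positive) = 0.5, so the number of positives S ~ Bin(8, 0.5).
Step 4: Two-sided exact p-value = sum of Bin(8,0.5) probabilities at or below the observed probability = 0.070312.
Step 5: alpha = 0.1. reject H0.

n_eff = 8, pos = 7, neg = 1, p = 0.070312, reject H0.


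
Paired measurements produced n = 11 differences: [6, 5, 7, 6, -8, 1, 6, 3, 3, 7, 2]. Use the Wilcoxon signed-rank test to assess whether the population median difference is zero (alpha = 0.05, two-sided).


Step 1: Drop any zero differences (none here) and take |d_i|.
|d| = [6, 5, 7, 6, 8, 1, 6, 3, 3, 7, 2]
Step 2: Midrank |d_i| (ties get averaged ranks).
ranks: |6|->7, |5|->5, |7|->9.5, |6|->7, |8|->11, |1|->1, |6|->7, |3|->3.5, |3|->3.5, |7|->9.5, |2|->2
Step 3: Attach original signs; sum ranks with positive sign and with negative sign.
W+ = 7 + 5 + 9.5 + 7 + 1 + 7 + 3.5 + 3.5 + 9.5 + 2 = 55
W- = 11 = 11
(Check: W+ + W- = 66 should equal n(n+1)/2 = 66.)
Step 4: Test statistic W = min(W+, W-) = 11.
Step 5: Ties in |d|, so use the tie-corrected normal approximation.
        E[W] = n(n+1)/4 = 11*12/4 = 33.
        Tie groups: |d|=3 (t=2), |d|=6 (t=3), |d|=7 (t=2); sum(t^3 - t) = 36.
        Var[W] = n(n+1)(2n+1)/24 - sum(t^3-t)/48 = 3036/24 - 36/48 = 125.75.
        z = (W - E[W]) / sqrt(Var[W]) = (11 - 33) / 11.2138 = -1.9619.
        Two-sided p = 2*Phi(z) = 0.049778.
Step 6: alpha = 0.05. reject H0.

W+ = 55, W- = 11, W = min = 11, p = 0.049778, reject H0.


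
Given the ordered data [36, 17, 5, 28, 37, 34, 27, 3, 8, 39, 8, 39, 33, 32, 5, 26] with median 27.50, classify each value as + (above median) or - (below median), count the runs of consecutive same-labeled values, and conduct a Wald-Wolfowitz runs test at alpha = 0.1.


Step 1: Compute median = 27.50; label A = above, B = below.
Labels in order: ABBAAABBBABAAABB  (n_A = 8, n_B = 8)
Step 2: Count runs R = 8.
Step 3: Under H0 (random ordering), E[R] = 2*n_A*n_B/(n_A+n_B) + 1 = 2*8*8/16 + 1 = 9.0000.
        Var[R] = 2*n_A*n_B*(2*n_A*n_B - n_A - n_B) / ((n_A+n_B)^2 * (n_A+n_B-1)) = 14336/3840 = 3.7333.
        SD[R] = 1.9322.
Step 4: Continuity-corrected z = (R + 0.5 - E[R]) / SD[R] = (8 + 0.5 - 9.0000) / 1.9322 = -0.2588.
Step 5: Two-sided p-value via normal approximation = 2*(1 - Phi(|z|)) = 0.795809.
Step 6: alpha = 0.1. fail to reject H0.

R = 8, z = -0.2588, p = 0.795809, fail to reject H0.


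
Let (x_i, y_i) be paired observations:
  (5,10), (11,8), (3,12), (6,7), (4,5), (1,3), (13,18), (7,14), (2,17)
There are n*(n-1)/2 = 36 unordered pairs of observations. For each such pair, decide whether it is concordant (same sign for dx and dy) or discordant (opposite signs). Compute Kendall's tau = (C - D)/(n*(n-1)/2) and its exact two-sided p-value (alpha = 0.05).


Step 1: Enumerate the 36 unordered pairs (i,j) with i<j and classify each by sign(x_j-x_i) * sign(y_j-y_i).
  (1,2):dx=+6,dy=-2->D; (1,3):dx=-2,dy=+2->D; (1,4):dx=+1,dy=-3->D; (1,5):dx=-1,dy=-5->C
  (1,6):dx=-4,dy=-7->C; (1,7):dx=+8,dy=+8->C; (1,8):dx=+2,dy=+4->C; (1,9):dx=-3,dy=+7->D
  (2,3):dx=-8,dy=+4->D; (2,4):dx=-5,dy=-1->C; (2,5):dx=-7,dy=-3->C; (2,6):dx=-10,dy=-5->C
  (2,7):dx=+2,dy=+10->C; (2,8):dx=-4,dy=+6->D; (2,9):dx=-9,dy=+9->D; (3,4):dx=+3,dy=-5->D
  (3,5):dx=+1,dy=-7->D; (3,6):dx=-2,dy=-9->C; (3,7):dx=+10,dy=+6->C; (3,8):dx=+4,dy=+2->C
  (3,9):dx=-1,dy=+5->D; (4,5):dx=-2,dy=-2->C; (4,6):dx=-5,dy=-4->C; (4,7):dx=+7,dy=+11->C
  (4,8):dx=+1,dy=+7->C; (4,9):dx=-4,dy=+10->D; (5,6):dx=-3,dy=-2->C; (5,7):dx=+9,dy=+13->C
  (5,8):dx=+3,dy=+9->C; (5,9):dx=-2,dy=+12->D; (6,7):dx=+12,dy=+15->C; (6,8):dx=+6,dy=+11->C
  (6,9):dx=+1,dy=+14->C; (7,8):dx=-6,dy=-4->C; (7,9):dx=-11,dy=-1->C; (8,9):dx=-5,dy=+3->D
Step 2: C = 23, D = 13, total pairs = 36.
Step 3: tau = (C - D)/(n(n-1)/2) = (23 - 13)/36 = 0.277778.
Step 4: Exact two-sided p-value (enumerate n! = 362880 permutations of y under H0): p = 0.358488.
Step 5: alpha = 0.05. fail to reject H0.

tau_b = 0.2778 (C=23, D=13), p = 0.358488, fail to reject H0.


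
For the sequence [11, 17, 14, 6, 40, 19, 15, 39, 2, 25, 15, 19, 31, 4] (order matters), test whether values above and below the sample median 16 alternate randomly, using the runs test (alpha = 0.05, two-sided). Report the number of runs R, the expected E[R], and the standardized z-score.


Step 1: Compute median = 16; label A = above, B = below.
Labels in order: BABBAABABABAAB  (n_A = 7, n_B = 7)
Step 2: Count runs R = 11.
Step 3: Under H0 (random ordering), E[R] = 2*n_A*n_B/(n_A+n_B) + 1 = 2*7*7/14 + 1 = 8.0000.
        Var[R] = 2*n_A*n_B*(2*n_A*n_B - n_A - n_B) / ((n_A+n_B)^2 * (n_A+n_B-1)) = 8232/2548 = 3.2308.
        SD[R] = 1.7974.
Step 4: Continuity-corrected z = (R - 0.5 - E[R]) / SD[R] = (11 - 0.5 - 8.0000) / 1.7974 = 1.3909.
Step 5: Two-sided p-value via normal approximation = 2*(1 - Phi(|z|)) = 0.164264.
Step 6: alpha = 0.05. fail to reject H0.

R = 11, z = 1.3909, p = 0.164264, fail to reject H0.


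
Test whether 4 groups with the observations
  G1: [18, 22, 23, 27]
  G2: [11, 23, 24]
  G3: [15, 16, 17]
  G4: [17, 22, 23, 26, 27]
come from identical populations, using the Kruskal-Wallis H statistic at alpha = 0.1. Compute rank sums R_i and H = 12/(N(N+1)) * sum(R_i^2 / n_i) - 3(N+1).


Step 1: Combine all N = 15 observations and assign midranks.
sorted (value, group, rank): (11,G2,1), (15,G3,2), (16,G3,3), (17,G3,4.5), (17,G4,4.5), (18,G1,6), (22,G1,7.5), (22,G4,7.5), (23,G1,10), (23,G2,10), (23,G4,10), (24,G2,12), (26,G4,13), (27,G1,14.5), (27,G4,14.5)
Step 2: Sum ranks within each group.
R_1 = 38 (n_1 = 4)
R_2 = 23 (n_2 = 3)
R_3 = 9.5 (n_3 = 3)
R_4 = 49.5 (n_4 = 5)
Step 3: H = 12/(N(N+1)) * sum(R_i^2/n_i) - 3(N+1)
     = 12/(15*16) * (38^2/4 + 23^2/3 + 9.5^2/3 + 49.5^2/5) - 3*16
     = 0.050000 * 1057.47 - 48
     = 4.873333.
Step 4: Ties present; correction factor C = 1 - 42/(15^3 - 15) = 0.987500. Corrected H = 4.873333 / 0.987500 = 4.935021.
Step 5: Under H0, H ~ chi^2(3); p-value = 0.176618.
Step 6: alpha = 0.1. fail to reject H0.

H = 4.9350, df = 3, p = 0.176618, fail to reject H0.


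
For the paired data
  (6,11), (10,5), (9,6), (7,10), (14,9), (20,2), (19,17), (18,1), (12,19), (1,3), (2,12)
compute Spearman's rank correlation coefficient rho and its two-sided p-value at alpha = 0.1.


Step 1: Rank x and y separately (midranks; no ties here).
rank(x): 6->3, 10->6, 9->5, 7->4, 14->8, 20->11, 19->10, 18->9, 12->7, 1->1, 2->2
rank(y): 11->8, 5->4, 6->5, 10->7, 9->6, 2->2, 17->10, 1->1, 19->11, 3->3, 12->9
Step 2: d_i = R_x(i) - R_y(i); compute d_i^2.
  (3-8)^2=25, (6-4)^2=4, (5-5)^2=0, (4-7)^2=9, (8-6)^2=4, (11-2)^2=81, (10-10)^2=0, (9-1)^2=64, (7-11)^2=16, (1-3)^2=4, (2-9)^2=49
sum(d^2) = 256.
Step 3: rho = 1 - 6*256 / (11*(11^2 - 1)) = 1 - 1536/1320 = -0.163636.
Step 4: Under H0, t = rho * sqrt((n-2)/(1-rho^2)) = -0.4976 ~ t(9).
Step 5: Two-sided p-value from the t-distribution with 9 df = 0.630685.
Step 6: alpha = 0.1. fail to reject H0.

rho = -0.1636, p = 0.630685, fail to reject H0 at alpha = 0.1.


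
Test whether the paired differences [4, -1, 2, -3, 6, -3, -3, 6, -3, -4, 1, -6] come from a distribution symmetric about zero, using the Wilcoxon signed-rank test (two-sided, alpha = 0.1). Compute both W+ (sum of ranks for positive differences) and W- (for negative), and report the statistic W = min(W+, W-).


Step 1: Drop any zero differences (none here) and take |d_i|.
|d| = [4, 1, 2, 3, 6, 3, 3, 6, 3, 4, 1, 6]
Step 2: Midrank |d_i| (ties get averaged ranks).
ranks: |4|->8.5, |1|->1.5, |2|->3, |3|->5.5, |6|->11, |3|->5.5, |3|->5.5, |6|->11, |3|->5.5, |4|->8.5, |1|->1.5, |6|->11
Step 3: Attach original signs; sum ranks with positive sign and with negative sign.
W+ = 8.5 + 3 + 11 + 11 + 1.5 = 35
W- = 1.5 + 5.5 + 5.5 + 5.5 + 5.5 + 8.5 + 11 = 43
(Check: W+ + W- = 78 should equal n(n+1)/2 = 78.)
Step 4: Test statistic W = min(W+, W-) = 35.
Step 5: Ties in |d|, so use the tie-corrected normal approximation.
        E[W] = n(n+1)/4 = 12*13/4 = 39.
        Tie groups: |d|=1 (t=2), |d|=3 (t=4), |d|=4 (t=2), |d|=6 (t=3); sum(t^3 - t) = 96.
        Var[W] = n(n+1)(2n+1)/24 - sum(t^3-t)/48 = 3900/24 - 96/48 = 160.5.
        z = (W - E[W]) / sqrt(Var[W]) = (35 - 39) / 12.6689 = -0.3157.
        Two-sided p = 2*Phi(z) = 0.752204.
Step 6: alpha = 0.1. fail to reject H0.

W+ = 35, W- = 43, W = min = 35, p = 0.752204, fail to reject H0.


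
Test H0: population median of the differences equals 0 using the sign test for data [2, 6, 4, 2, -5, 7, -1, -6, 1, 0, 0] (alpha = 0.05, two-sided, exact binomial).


Step 1: Discard zero differences. Original n = 11; n_eff = number of nonzero differences = 9.
Nonzero differences (with sign): +2, +6, +4, +2, -5, +7, -1, -6, +1
Step 2: Count signs: positive = 6, negative = 3.
Step 3: Under H0: P(positive) = 0.5, so the number of positives S ~ Bin(9, 0.5).
Step 4: Two-sided exact p-value = sum of Bin(9,0.5) probabilities at or below the observed probability = 0.507812.
Step 5: alpha = 0.05. fail to reject H0.

n_eff = 9, pos = 6, neg = 3, p = 0.507812, fail to reject H0.


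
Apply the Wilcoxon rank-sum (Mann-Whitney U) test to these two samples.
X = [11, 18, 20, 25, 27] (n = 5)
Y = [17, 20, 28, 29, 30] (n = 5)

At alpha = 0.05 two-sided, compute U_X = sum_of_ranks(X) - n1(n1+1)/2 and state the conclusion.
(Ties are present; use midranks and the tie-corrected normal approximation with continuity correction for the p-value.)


Step 1: Combine and sort all 10 observations; assign midranks.
sorted (value, group): (11,X), (17,Y), (18,X), (20,X), (20,Y), (25,X), (27,X), (28,Y), (29,Y), (30,Y)
ranks: 11->1, 17->2, 18->3, 20->4.5, 20->4.5, 25->6, 27->7, 28->8, 29->9, 30->10
Step 2: Rank sum for X: R1 = 1 + 3 + 4.5 + 6 + 7 = 21.5.
Step 3: U_X = R1 - n1(n1+1)/2 = 21.5 - 5*6/2 = 21.5 - 15 = 6.5.
       U_Y = n1*n2 - U_X = 25 - 6.5 = 18.5.
Step 4: Ties are present, so use the tie-corrected normal approximation (with continuity correction) for the p-value.
Step 5: p-value = 0.249153; compare to alpha = 0.05. fail to reject H0.

U_X = 6.5, p = 0.249153, fail to reject H0 at alpha = 0.05.


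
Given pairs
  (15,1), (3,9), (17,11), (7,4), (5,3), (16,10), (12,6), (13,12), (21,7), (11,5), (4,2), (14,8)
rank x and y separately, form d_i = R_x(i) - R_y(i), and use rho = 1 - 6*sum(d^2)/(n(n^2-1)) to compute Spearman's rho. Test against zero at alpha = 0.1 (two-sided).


Step 1: Rank x and y separately (midranks; no ties here).
rank(x): 15->9, 3->1, 17->11, 7->4, 5->3, 16->10, 12->6, 13->7, 21->12, 11->5, 4->2, 14->8
rank(y): 1->1, 9->9, 11->11, 4->4, 3->3, 10->10, 6->6, 12->12, 7->7, 5->5, 2->2, 8->8
Step 2: d_i = R_x(i) - R_y(i); compute d_i^2.
  (9-1)^2=64, (1-9)^2=64, (11-11)^2=0, (4-4)^2=0, (3-3)^2=0, (10-10)^2=0, (6-6)^2=0, (7-12)^2=25, (12-7)^2=25, (5-5)^2=0, (2-2)^2=0, (8-8)^2=0
sum(d^2) = 178.
Step 3: rho = 1 - 6*178 / (12*(12^2 - 1)) = 1 - 1068/1716 = 0.377622.
Step 4: Under H0, t = rho * sqrt((n-2)/(1-rho^2)) = 1.2896 ~ t(10).
Step 5: Two-sided p-value from the t-distribution with 10 df = 0.226206.
Step 6: alpha = 0.1. fail to reject H0.

rho = 0.3776, p = 0.226206, fail to reject H0 at alpha = 0.1.


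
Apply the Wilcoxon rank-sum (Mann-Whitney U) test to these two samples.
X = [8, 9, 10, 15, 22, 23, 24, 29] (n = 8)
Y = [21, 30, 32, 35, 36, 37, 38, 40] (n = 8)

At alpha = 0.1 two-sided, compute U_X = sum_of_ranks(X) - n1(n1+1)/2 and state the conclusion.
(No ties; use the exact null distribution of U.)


Step 1: Combine and sort all 16 observations; assign midranks.
sorted (value, group): (8,X), (9,X), (10,X), (15,X), (21,Y), (22,X), (23,X), (24,X), (29,X), (30,Y), (32,Y), (35,Y), (36,Y), (37,Y), (38,Y), (40,Y)
ranks: 8->1, 9->2, 10->3, 15->4, 21->5, 22->6, 23->7, 24->8, 29->9, 30->10, 32->11, 35->12, 36->13, 37->14, 38->15, 40->16
Step 2: Rank sum for X: R1 = 1 + 2 + 3 + 4 + 6 + 7 + 8 + 9 = 40.
Step 3: U_X = R1 - n1(n1+1)/2 = 40 - 8*9/2 = 40 - 36 = 4.
       U_Y = n1*n2 - U_X = 64 - 4 = 60.
Step 4: No ties, so the exact null distribution of U (based on enumerating the C(16,8) = 12870 equally likely rank assignments) gives the two-sided p-value.
Step 5: p-value = 0.001865; compare to alpha = 0.1. reject H0.

U_X = 4, p = 0.001865, reject H0 at alpha = 0.1.
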